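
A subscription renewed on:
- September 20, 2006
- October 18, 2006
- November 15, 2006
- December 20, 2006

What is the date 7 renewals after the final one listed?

These are Wednesdays at 28- or 35-day spacing (28, 28, 35).
The pattern: 3rd Wednesday of the month.
January 2007 — 3rd Wednesday is January 17, 2007.
3rd Wednesday of February 2007: February 21, 2007.
March 2007 — 3rd Wednesday is March 21, 2007.
3rd Wednesday of April 2007: April 18, 2007.
3rd Wednesday of May 2007: May 16, 2007.
June 2007 — 3rd Wednesday is June 20, 2007.
July 2007 — 3rd Wednesday is July 18, 2007.

July 18, 2007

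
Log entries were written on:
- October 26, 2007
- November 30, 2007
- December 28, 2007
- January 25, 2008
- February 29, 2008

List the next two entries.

March 28, 2008; April 25, 2008

Every date is a Friday; gaps 35, 28, 28, 35 days.
Each is the last Friday of its month (at least one falls on the 29th or later, ruling out '4th Friday').
Last Friday of March 2008: March 28, 2008.
April 2008 ends with Friday April 25, 2008.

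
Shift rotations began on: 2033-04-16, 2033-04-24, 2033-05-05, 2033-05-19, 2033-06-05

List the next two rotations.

2033-06-25, 2033-07-18

Intervals are 8, 11, 14, 17 days — an arithmetic progression with common difference 3.
Next gap: 20 days. 2033-06-05 + 20 days = 2033-06-25.
Next gap: 23 days. 2033-06-25 + 23 days = 2033-07-18.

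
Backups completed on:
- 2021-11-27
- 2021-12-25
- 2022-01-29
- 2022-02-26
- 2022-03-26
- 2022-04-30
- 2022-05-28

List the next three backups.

2022-06-25, 2022-07-30, 2022-08-27

Every date is a Saturday; gaps 28, 35, 28, 28, 35, 28 days.
Each is the last Saturday of its month (at least one falls on the 29th or later, ruling out '4th Saturday').
June 2022 ends with Saturday 2022-06-25.
Last Saturday of July 2022: 2022-07-30.
Last Saturday of August 2022: 2022-08-27.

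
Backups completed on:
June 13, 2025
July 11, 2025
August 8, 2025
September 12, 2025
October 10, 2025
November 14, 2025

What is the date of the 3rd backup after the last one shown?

These are Fridays at 28- or 35-day spacing (28, 28, 35, 28, 35).
The pattern: 2nd Friday of the month.
2nd Friday of December 2025: December 12, 2025.
January 2026 — 2nd Friday is January 9, 2026.
February 2026 — 2nd Friday is February 13, 2026.

February 13, 2026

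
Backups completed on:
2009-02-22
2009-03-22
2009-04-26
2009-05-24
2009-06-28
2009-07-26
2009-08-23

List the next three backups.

2009-09-27, 2009-10-25, 2009-11-22

Gaps: 28, 35, 28, 35, 28, 28 days — a mix of 28 and 35. Every date is a Sunday.
Each is the 4th Sunday of its month.
September 2009 — 4th Sunday is 2009-09-27.
4th Sunday of October 2009: 2009-10-25.
November 2009 — 4th Sunday is 2009-11-22.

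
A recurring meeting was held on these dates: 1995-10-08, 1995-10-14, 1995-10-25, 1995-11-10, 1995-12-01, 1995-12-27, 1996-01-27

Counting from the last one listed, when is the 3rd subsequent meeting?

The spacing grows by 5 each time: 6, 11, 16, 21, 26, 31 days.
Next gap: 36 days. 1996-01-27 + 36 days = 1996-03-03.
Next gap: 41 days. 1996-03-03 + 41 days = 1996-04-13.
Next gap: 46 days. 1996-04-13 + 46 days = 1996-05-29.

1996-05-29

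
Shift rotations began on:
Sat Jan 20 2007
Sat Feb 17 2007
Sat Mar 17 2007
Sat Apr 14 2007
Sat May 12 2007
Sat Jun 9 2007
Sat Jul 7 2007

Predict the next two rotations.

Sat Aug 4 2007, Sat Sep 1 2007

The spacing is 28, 28, 28, 28, 28, 28 days — always 28 days.
Sat Jul 7 2007 + 28 days = Sat Aug 4 2007.
Sat Aug 4 2007 + 28 days = Sat Sep 1 2007.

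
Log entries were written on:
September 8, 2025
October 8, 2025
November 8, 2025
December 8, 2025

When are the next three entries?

The day-of-month is always 8 (30, 31, 30 days between events).
So this recurs on the 8th of each month.
Next: January 2026 → January 8, 2026.
February 2026: February 8, 2026.
Next: March 2026 → March 8, 2026.

January 8, 2026; February 8, 2026; March 8, 2026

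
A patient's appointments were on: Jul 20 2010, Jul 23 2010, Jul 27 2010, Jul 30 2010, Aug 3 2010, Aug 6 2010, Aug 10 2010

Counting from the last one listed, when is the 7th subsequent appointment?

Every event lands on a Tuesday or Friday (gaps cycle 3, 4, 3, 4, 3, 4).
So the schedule is: every Tuesday and Friday.
Next Friday: Aug 13 2010.
The following Tuesday is Aug 17 2010.
The following Friday is Aug 20 2010.
The following Tuesday is Aug 24 2010.
Next Friday: Aug 27 2010.
The following Tuesday is Aug 31 2010.
Next Friday: Sep 3 2010.

Sep 3 2010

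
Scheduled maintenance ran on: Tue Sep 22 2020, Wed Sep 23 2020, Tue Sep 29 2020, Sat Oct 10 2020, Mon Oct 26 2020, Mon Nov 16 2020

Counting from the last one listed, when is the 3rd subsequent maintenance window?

Wed Feb 17 2021

Intervals are 1, 6, 11, 16, 21 days — an arithmetic progression with common difference 5.
Next gap: 26 days. Mon Nov 16 2020 + 26 days = Sat Dec 12 2020.
Next gap: 31 days. Sat Dec 12 2020 + 31 days = Tue Jan 12 2021.
Next gap: 36 days. Tue Jan 12 2021 + 36 days = Wed Feb 17 2021.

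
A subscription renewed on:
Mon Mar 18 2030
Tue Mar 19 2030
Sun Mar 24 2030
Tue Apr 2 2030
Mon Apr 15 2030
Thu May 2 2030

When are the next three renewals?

Thu May 23 2030, Mon Jun 17 2030, Tue Jul 16 2030

Gaps: 1, 5, 9, 13, 17 days — each gap is 4 larger than the previous one.
Next gap: 21 days. Thu May 2 2030 + 21 days = Thu May 23 2030.
Next gap: 25 days. Thu May 23 2030 + 25 days = Mon Jun 17 2030.
Next gap: 29 days. Mon Jun 17 2030 + 29 days = Tue Jul 16 2030.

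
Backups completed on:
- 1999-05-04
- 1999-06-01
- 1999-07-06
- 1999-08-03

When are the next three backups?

1999-09-07, 1999-10-05, 1999-11-02

Gaps: 28, 35, 28 days — a mix of 28 and 35. Every date is a Tuesday.
Each is the 1st Tuesday of its month.
1st Tuesday of September 1999: 1999-09-07.
October 1999 — 1st Tuesday is 1999-10-05.
November 1999 — 1st Tuesday is 1999-11-02.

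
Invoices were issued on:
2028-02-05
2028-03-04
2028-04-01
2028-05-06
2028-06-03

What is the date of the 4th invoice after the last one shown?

These are Saturdays at 28- or 35-day spacing (28, 28, 35, 28).
The pattern: 1st Saturday of the month.
July 2028 — 1st Saturday is 2028-07-01.
August 2028 — 1st Saturday is 2028-08-05.
September 2028 — 1st Saturday is 2028-09-02.
October 2028 — 1st Saturday is 2028-10-07.

2028-10-07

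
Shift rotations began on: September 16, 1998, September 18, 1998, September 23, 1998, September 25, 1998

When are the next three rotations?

September 30, 1998; October 2, 1998; October 7, 1998

Every event lands on a Wednesday or Friday (gaps cycle 2, 5, 2).
So the schedule is: every Wednesday and Friday.
The following Wednesday is September 30, 1998.
The following Friday is October 2, 1998.
The following Wednesday is October 7, 1998.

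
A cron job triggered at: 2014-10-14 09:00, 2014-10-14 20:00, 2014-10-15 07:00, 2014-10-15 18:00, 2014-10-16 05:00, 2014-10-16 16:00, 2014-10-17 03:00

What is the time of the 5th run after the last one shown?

2014-10-19 10:00

Gaps: 11, 11, 11, 11, 11, 11 hours — each event is 11 hours after the previous one.
2014-10-17 03:00 + 11 h = 2014-10-17 14:00.
2014-10-17 14:00 + 11 h = 2014-10-18 01:00.
2014-10-18 01:00 + 11 h = 2014-10-18 12:00.
2014-10-18 12:00 + 11 h = 2014-10-18 23:00.
2014-10-18 23:00 + 11 h = 2014-10-19 10:00.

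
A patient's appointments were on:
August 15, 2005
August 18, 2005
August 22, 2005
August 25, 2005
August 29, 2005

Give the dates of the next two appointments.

The gap pattern 3, 4, 3, 4 repeats every 2 events.
These are the Mondays and Thursdays of each week.
The following Thursday is September 1, 2005.
Next Monday: September 5, 2005.

September 1, 2005; September 5, 2005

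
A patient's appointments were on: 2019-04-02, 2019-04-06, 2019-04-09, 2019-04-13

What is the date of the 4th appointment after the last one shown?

2019-04-27

The gap pattern 4, 3, 4 repeats every 2 events.
These are the Tuesdays and Saturdays of each week.
The following Tuesday is 2019-04-16.
Next Saturday: 2019-04-20.
Next Tuesday: 2019-04-23.
The following Saturday is 2019-04-27.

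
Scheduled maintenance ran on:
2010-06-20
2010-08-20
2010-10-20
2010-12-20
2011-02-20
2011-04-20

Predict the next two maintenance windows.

Each date is the 20th; the gaps (61, 61, 61, 62, 59) track the month lengths.
The rule is the 20th of every 2 months.
Next: June 2011 → 2011-06-20.
August 2011: 2011-08-20.

2011-06-20, 2011-08-20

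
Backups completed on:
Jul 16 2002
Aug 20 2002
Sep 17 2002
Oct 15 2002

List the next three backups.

Nov 19 2002, Dec 17 2002, Jan 21 2003

Gaps: 35, 28, 28 days — a mix of 28 and 35. Every date is a Tuesday.
Each is the 3rd Tuesday of its month.
November 2002 — 3rd Tuesday is Nov 19 2002.
December 2002 — 3rd Tuesday is Dec 17 2002.
3rd Tuesday of January 2003: Jan 21 2003.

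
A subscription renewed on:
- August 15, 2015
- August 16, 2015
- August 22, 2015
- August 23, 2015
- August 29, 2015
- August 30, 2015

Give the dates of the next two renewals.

The gap pattern 1, 6, 1, 6, 1 repeats every 2 events.
These are the Saturdays and Sundays of each week.
Next Saturday: September 5, 2015.
Next Sunday: September 6, 2015.

September 5, 2015; September 6, 2015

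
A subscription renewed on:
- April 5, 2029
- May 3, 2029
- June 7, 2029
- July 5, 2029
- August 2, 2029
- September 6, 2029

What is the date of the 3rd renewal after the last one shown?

December 6, 2029

All dates are Thursdays, 28, 35, 28, 28, 35 days apart.
Specifically, the 1st Thursday of each month.
October 2029 — 1st Thursday is October 4, 2029.
1st Thursday of November 2029: November 1, 2029.
December 2029 — 1st Thursday is December 6, 2029.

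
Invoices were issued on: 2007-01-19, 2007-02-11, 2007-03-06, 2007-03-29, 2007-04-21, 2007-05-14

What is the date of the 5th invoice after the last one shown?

Gaps between consecutive events: 23, 23, 23, 23, 23 days — a constant 23-day interval.
2007-05-14 + 23 days = 2007-06-06.
2007-06-06 + 23 days = 2007-06-29.
2007-06-29 + 23 days = 2007-07-22.
2007-07-22 + 23 days = 2007-08-14.
2007-08-14 + 23 days = 2007-09-06.

2007-09-06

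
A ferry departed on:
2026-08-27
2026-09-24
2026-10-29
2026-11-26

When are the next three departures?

2026-12-31, 2027-01-28, 2027-02-25

Every date is a Thursday; gaps 28, 35, 28 days.
Each is the last Thursday of its month (at least one falls on the 29th or later, ruling out '4th Thursday').
Last Thursday of December 2026: 2026-12-31.
Last Thursday of January 2027: 2027-01-28.
Last Thursday of February 2027: 2027-02-25.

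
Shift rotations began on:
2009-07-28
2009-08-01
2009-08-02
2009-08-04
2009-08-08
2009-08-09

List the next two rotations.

The gap pattern 4, 1, 2, 4, 1 repeats every 3 events.
These are the Tuesdays, Saturdays and Sundays of each week.
Next Tuesday: 2009-08-11.
Next Saturday: 2009-08-15.

2009-08-11, 2009-08-15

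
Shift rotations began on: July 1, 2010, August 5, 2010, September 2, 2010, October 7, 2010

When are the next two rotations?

These are Thursdays at 28- or 35-day spacing (35, 28, 35).
The pattern: 1st Thursday of the month.
1st Thursday of November 2010: November 4, 2010.
December 2010 — 1st Thursday is December 2, 2010.

November 4, 2010; December 2, 2010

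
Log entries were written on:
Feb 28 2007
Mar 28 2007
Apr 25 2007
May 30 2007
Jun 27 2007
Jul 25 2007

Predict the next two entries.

All Wednesdays; the gaps (28, 28, 35, 28, 28) vary with month length.
This is the last Wednesday of each month.
August 2007 ends with Wednesday Aug 29 2007.
September 2007 ends with Wednesday Sep 26 2007.

Aug 29 2007, Sep 26 2007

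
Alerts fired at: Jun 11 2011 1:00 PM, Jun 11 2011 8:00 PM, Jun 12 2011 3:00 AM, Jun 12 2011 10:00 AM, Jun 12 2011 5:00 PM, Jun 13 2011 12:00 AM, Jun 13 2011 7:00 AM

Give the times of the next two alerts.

The interval is a steady 7 hours (7, 7, 7, 7, 7, 7).
Jun 13 2011 7:00 AM + 7 h = Jun 13 2011 2:00 PM.
Jun 13 2011 2:00 PM + 7 h = Jun 13 2011 9:00 PM.

Jun 13 2011 2:00 PM, Jun 13 2011 9:00 PM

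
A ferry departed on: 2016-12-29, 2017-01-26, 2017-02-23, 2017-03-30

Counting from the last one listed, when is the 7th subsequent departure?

All Thursdays; the gaps (28, 28, 35) vary with month length.
This is the last Thursday of each month.
Last Thursday of April 2017: 2017-04-27.
May 2017 ends with Thursday 2017-05-25.
June 2017 ends with Thursday 2017-06-29.
Last Thursday of July 2017: 2017-07-27.
August 2017 ends with Thursday 2017-08-31.
Last Thursday of September 2017: 2017-09-28.
October 2017 ends with Thursday 2017-10-26.

2017-10-26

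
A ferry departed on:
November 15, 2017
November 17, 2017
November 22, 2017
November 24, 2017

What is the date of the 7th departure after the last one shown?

December 20, 2017

Every event lands on a Wednesday or Friday (gaps cycle 2, 5, 2).
So the schedule is: every Wednesday and Friday.
Next Wednesday: November 29, 2017.
Next Friday: December 1, 2017.
The following Wednesday is December 6, 2017.
The following Friday is December 8, 2017.
Next Wednesday: December 13, 2017.
The following Friday is December 15, 2017.
Next Wednesday: December 20, 2017.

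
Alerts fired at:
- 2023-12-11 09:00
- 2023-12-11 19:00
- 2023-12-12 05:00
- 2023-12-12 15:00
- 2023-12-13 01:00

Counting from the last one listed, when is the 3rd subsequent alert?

2023-12-14 07:00

Spacing: 10, 10, 10, 10 h — constant 10 h.
2023-12-13 01:00 + 10 h = 2023-12-13 11:00.
2023-12-13 11:00 + 10 h = 2023-12-13 21:00.
2023-12-13 21:00 + 10 h = 2023-12-14 07:00.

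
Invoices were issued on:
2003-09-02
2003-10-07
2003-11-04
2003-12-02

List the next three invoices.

Gaps: 35, 28, 28 days — a mix of 28 and 35. Every date is a Tuesday.
Each is the 1st Tuesday of its month.
1st Tuesday of January 2004: 2004-01-06.
1st Tuesday of February 2004: 2004-02-03.
1st Tuesday of March 2004: 2004-03-02.

2004-01-06, 2004-02-03, 2004-03-02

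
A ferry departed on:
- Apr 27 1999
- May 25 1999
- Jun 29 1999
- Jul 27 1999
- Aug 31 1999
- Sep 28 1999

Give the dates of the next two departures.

All Tuesdays; the gaps (28, 35, 28, 35, 28) vary with month length.
This is the last Tuesday of each month.
October 1999 ends with Tuesday Oct 26 1999.
November 1999 ends with Tuesday Nov 30 1999.

Oct 26 1999, Nov 30 1999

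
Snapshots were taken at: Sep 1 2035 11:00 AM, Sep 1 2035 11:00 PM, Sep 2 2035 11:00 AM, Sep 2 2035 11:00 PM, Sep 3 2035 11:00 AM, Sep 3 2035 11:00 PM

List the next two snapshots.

The interval is a steady 12 hours (12, 12, 12, 12, 12).
Sep 3 2035 11:00 PM + 12 h = Sep 4 2035 11:00 AM.
Sep 4 2035 11:00 AM + 12 h = Sep 4 2035 11:00 PM.

Sep 4 2035 11:00 AM, Sep 4 2035 11:00 PM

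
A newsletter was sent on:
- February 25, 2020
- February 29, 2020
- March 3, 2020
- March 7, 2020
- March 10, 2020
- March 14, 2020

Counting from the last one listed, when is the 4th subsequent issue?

Every event lands on a Tuesday or Saturday (gaps cycle 4, 3, 4, 3, 4).
So the schedule is: every Tuesday and Saturday.
The following Tuesday is March 17, 2020.
The following Saturday is March 21, 2020.
Next Tuesday: March 24, 2020.
The following Saturday is March 28, 2020.

March 28, 2020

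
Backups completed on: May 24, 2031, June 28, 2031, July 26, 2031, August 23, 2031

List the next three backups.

September 27, 2031; October 25, 2031; November 22, 2031

These are Saturdays at 28- or 35-day spacing (35, 28, 28).
The pattern: 4th Saturday of the month.
4th Saturday of September 2031: September 27, 2031.
October 2031 — 4th Saturday is October 25, 2031.
4th Saturday of November 2031: November 22, 2031.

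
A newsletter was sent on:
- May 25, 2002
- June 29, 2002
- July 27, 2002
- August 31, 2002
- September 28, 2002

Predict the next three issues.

These are Saturdays with 35, 28, 35, 28-day gaps.
Each is the final Saturday of its month — June 29, 2002 is past the 28th, so '4th Saturday' doesn't fit.
October 2002 ends with Saturday October 26, 2002.
Last Saturday of November 2002: November 30, 2002.
December 2002 ends with Saturday December 28, 2002.

October 26, 2002; November 30, 2002; December 28, 2002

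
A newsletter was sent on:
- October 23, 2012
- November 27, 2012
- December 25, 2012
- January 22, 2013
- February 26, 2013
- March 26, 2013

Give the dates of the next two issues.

April 23, 2013; May 28, 2013

All dates are Tuesdays, 35, 28, 28, 35, 28 days apart.
Specifically, the 4th Tuesday of each month.
April 2013 — 4th Tuesday is April 23, 2013.
May 2013 — 4th Tuesday is May 28, 2013.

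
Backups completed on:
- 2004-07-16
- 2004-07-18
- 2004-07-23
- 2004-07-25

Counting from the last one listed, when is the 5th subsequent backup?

The gap pattern 2, 5, 2 repeats every 2 events.
These are the Fridays and Sundays of each week.
Next Friday: 2004-07-30.
Next Sunday: 2004-08-01.
The following Friday is 2004-08-06.
Next Sunday: 2004-08-08.
The following Friday is 2004-08-13.

2004-08-13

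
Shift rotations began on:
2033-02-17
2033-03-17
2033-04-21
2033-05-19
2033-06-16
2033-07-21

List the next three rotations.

Gaps: 28, 35, 28, 28, 35 days — a mix of 28 and 35. Every date is a Thursday.
Each is the 3rd Thursday of its month.
August 2033 — 3rd Thursday is 2033-08-18.
3rd Thursday of September 2033: 2033-09-15.
October 2033 — 3rd Thursday is 2033-10-20.

2033-08-18, 2033-09-15, 2033-10-20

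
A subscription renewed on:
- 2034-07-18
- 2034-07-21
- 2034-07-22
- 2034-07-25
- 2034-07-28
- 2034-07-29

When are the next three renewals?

Every event lands on a Tuesday or Friday or Saturday (gaps cycle 3, 1, 3, 3, 1).
So the schedule is: every Tuesday, Friday and Saturday.
Next Tuesday: 2034-08-01.
Next Friday: 2034-08-04.
Next Saturday: 2034-08-05.

2034-08-01, 2034-08-04, 2034-08-05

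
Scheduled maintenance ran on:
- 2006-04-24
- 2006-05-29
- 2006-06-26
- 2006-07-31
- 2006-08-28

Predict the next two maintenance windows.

2006-09-25, 2006-10-30

All Mondays; the gaps (35, 28, 35, 28) vary with month length.
This is the last Monday of each month.
September 2006 ends with Monday 2006-09-25.
Last Monday of October 2006: 2006-10-30.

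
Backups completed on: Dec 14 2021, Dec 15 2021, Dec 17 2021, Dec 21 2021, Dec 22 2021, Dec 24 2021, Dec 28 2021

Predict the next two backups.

Dec 29 2021, Dec 31 2021

Gaps: 1, 2, 4, 1, 2, 4 days — not constant, but cyclic with period 3.
The events fall on every Tuesday, Wednesday and Friday.
The following Wednesday is Dec 29 2021.
The following Friday is Dec 31 2021.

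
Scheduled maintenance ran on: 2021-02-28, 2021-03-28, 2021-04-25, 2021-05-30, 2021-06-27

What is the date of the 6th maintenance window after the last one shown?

These are Sundays with 28, 28, 35, 28-day gaps.
Each is the final Sunday of its month — 2021-05-30 is past the 28th, so '4th Sunday' doesn't fit.
Last Sunday of July 2021: 2021-07-25.
August 2021 ends with Sunday 2021-08-29.
Last Sunday of September 2021: 2021-09-26.
October 2021 ends with Sunday 2021-10-31.
Last Sunday of November 2021: 2021-11-28.
December 2021 ends with Sunday 2021-12-26.

2021-12-26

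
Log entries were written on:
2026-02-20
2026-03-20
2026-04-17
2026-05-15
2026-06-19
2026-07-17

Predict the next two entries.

All dates are Fridays, 28, 28, 28, 35, 28 days apart.
Specifically, the 3rd Friday of each month.
August 2026 — 3rd Friday is 2026-08-21.
September 2026 — 3rd Friday is 2026-09-18.

2026-08-21, 2026-09-18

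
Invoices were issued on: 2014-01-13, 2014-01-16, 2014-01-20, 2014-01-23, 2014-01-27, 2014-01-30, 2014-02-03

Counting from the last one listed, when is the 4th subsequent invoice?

2014-02-17

The gap pattern 3, 4, 3, 4, 3, 4 repeats every 2 events.
These are the Mondays and Thursdays of each week.
The following Thursday is 2014-02-06.
The following Monday is 2014-02-10.
Next Thursday: 2014-02-13.
Next Monday: 2014-02-17.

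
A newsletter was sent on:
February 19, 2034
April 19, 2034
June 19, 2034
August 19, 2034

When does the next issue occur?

October 19, 2034

The day-of-month is always 19 (59, 61, 61 days between events).
So this recurs on the 19th of every 2 months.
October 2034: October 19, 2034.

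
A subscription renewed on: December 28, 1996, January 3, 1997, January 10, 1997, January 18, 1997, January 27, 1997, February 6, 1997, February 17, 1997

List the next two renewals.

March 1, 1997; March 14, 1997

The spacing grows by 1 each time: 6, 7, 8, 9, 10, 11 days.
Next gap: 12 days. February 17, 1997 + 12 days = March 1, 1997.
Next gap: 13 days. March 1, 1997 + 13 days = March 14, 1997.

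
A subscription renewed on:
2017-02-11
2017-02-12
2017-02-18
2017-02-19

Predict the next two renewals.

2017-02-25, 2017-02-26

The gap pattern 1, 6, 1 repeats every 2 events.
These are the Saturdays and Sundays of each week.
Next Saturday: 2017-02-25.
The following Sunday is 2017-02-26.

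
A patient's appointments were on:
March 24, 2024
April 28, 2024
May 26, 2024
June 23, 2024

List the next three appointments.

All dates are Sundays, 35, 28, 28 days apart.
Specifically, the 4th Sunday of each month.
July 2024 — 4th Sunday is July 28, 2024.
4th Sunday of August 2024: August 25, 2024.
4th Sunday of September 2024: September 22, 2024.

July 28, 2024; August 25, 2024; September 22, 2024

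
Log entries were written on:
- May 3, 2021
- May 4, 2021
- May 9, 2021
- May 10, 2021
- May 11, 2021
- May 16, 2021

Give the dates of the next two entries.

Every event lands on a Monday or Tuesday or Sunday (gaps cycle 1, 5, 1, 1, 5).
So the schedule is: every Monday, Tuesday and Sunday.
Next Monday: May 17, 2021.
The following Tuesday is May 18, 2021.

May 17, 2021; May 18, 2021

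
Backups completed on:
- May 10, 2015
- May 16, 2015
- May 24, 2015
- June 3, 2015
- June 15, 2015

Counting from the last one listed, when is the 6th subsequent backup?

The spacing grows by 2 each time: 6, 8, 10, 12 days.
Next gap: 14 days. June 15, 2015 + 14 days = June 29, 2015.
Next gap: 16 days. June 29, 2015 + 16 days = July 15, 2015.
Next gap: 18 days. July 15, 2015 + 18 days = August 2, 2015.
Next gap: 20 days. August 2, 2015 + 20 days = August 22, 2015.
Next gap: 22 days. August 22, 2015 + 22 days = September 13, 2015.
Next gap: 24 days. September 13, 2015 + 24 days = October 7, 2015.

October 7, 2015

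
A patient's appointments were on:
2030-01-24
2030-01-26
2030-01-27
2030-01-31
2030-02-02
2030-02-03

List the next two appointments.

2030-02-07, 2030-02-09

Gaps: 2, 1, 4, 2, 1 days — not constant, but cyclic with period 3.
The events fall on every Thursday, Saturday and Sunday.
The following Thursday is 2030-02-07.
The following Saturday is 2030-02-09.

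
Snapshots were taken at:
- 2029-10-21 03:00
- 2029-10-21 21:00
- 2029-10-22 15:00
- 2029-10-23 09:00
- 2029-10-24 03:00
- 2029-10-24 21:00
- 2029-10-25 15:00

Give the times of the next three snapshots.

2029-10-26 09:00, 2029-10-27 03:00, 2029-10-27 21:00

Spacing: 18, 18, 18, 18, 18, 18 h — constant 18 h.
2029-10-25 15:00 + 18 h = 2029-10-26 09:00.
2029-10-26 09:00 + 18 h = 2029-10-27 03:00.
2029-10-27 03:00 + 18 h = 2029-10-27 21:00.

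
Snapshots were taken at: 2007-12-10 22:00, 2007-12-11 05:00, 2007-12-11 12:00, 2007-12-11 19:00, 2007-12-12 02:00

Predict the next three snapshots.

Spacing: 7, 7, 7, 7 h — constant 7 h.
2007-12-12 02:00 + 7 h = 2007-12-12 09:00.
2007-12-12 09:00 + 7 h = 2007-12-12 16:00.
2007-12-12 16:00 + 7 h = 2007-12-12 23:00.

2007-12-12 09:00, 2007-12-12 16:00, 2007-12-12 23:00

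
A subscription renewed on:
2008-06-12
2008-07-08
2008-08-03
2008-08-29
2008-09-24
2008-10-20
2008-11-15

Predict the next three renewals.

2008-12-11, 2009-01-06, 2009-02-01

Every event comes 26 days after the last (26, 26, 26, 26, 26, 26).
2008-11-15 + 26 days = 2008-12-11.
2008-12-11 + 26 days = 2009-01-06.
2009-01-06 + 26 days = 2009-02-01.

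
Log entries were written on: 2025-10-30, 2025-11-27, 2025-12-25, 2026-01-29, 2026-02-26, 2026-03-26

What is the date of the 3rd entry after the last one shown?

These are Thursdays with 28, 28, 35, 28, 28-day gaps.
Each is the final Thursday of its month — 2025-10-30 is past the 28th, so '4th Thursday' doesn't fit.
Last Thursday of April 2026: 2026-04-30.
Last Thursday of May 2026: 2026-05-28.
June 2026 ends with Thursday 2026-06-25.

2026-06-25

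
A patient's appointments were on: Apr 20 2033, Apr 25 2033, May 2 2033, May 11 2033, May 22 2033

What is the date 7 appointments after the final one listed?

Oct 2 2033

Gaps: 5, 7, 9, 11 days — each gap is 2 larger than the previous one.
Next gap: 13 days. May 22 2033 + 13 days = Jun 4 2033.
Next gap: 15 days. Jun 4 2033 + 15 days = Jun 19 2033.
Next gap: 17 days. Jun 19 2033 + 17 days = Jul 6 2033.
Next gap: 19 days. Jul 6 2033 + 19 days = Jul 25 2033.
Next gap: 21 days. Jul 25 2033 + 21 days = Aug 15 2033.
Next gap: 23 days. Aug 15 2033 + 23 days = Sep 7 2033.
Next gap: 25 days. Sep 7 2033 + 25 days = Oct 2 2033.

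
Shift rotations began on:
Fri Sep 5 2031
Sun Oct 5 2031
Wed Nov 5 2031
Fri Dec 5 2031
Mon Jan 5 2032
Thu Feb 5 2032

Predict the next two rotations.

Each date is the 5th; the gaps (30, 31, 30, 31, 31) track the month lengths.
The rule is the 5th of each month.
March 2032: Fri Mar 5 2032.
Next: April 2032 → Mon Apr 5 2032.

Fri Mar 5 2032, Mon Apr 5 2032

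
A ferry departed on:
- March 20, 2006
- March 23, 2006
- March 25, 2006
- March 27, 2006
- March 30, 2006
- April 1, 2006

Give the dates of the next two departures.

Every event lands on a Monday or Thursday or Saturday (gaps cycle 3, 2, 2, 3, 2).
So the schedule is: every Monday, Thursday and Saturday.
Next Monday: April 3, 2006.
Next Thursday: April 6, 2006.

April 3, 2006; April 6, 2006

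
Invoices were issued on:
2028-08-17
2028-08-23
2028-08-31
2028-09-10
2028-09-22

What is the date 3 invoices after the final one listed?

Gaps: 6, 8, 10, 12 days — each gap is 2 larger than the previous one.
Next gap: 14 days. 2028-09-22 + 14 days = 2028-10-06.
Next gap: 16 days. 2028-10-06 + 16 days = 2028-10-22.
Next gap: 18 days. 2028-10-22 + 18 days = 2028-11-09.

2028-11-09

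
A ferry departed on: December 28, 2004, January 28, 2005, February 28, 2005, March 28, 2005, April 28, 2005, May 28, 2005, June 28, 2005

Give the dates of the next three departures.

Each date is the 28th; the gaps (31, 31, 28, 31, 30, 31) track the month lengths.
The rule is the 28th of each month.
July 2005: July 28, 2005.
Next: August 2005 → August 28, 2005.
September 2005: September 28, 2005.

July 28, 2005; August 28, 2005; September 28, 2005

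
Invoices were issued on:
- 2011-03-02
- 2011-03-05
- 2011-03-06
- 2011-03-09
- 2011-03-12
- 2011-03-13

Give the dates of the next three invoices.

Gaps: 3, 1, 3, 3, 1 days — not constant, but cyclic with period 3.
The events fall on every Wednesday, Saturday and Sunday.
Next Wednesday: 2011-03-16.
The following Saturday is 2011-03-19.
The following Sunday is 2011-03-20.

2011-03-16, 2011-03-19, 2011-03-20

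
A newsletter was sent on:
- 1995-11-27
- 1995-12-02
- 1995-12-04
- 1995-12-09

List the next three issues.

1995-12-11, 1995-12-16, 1995-12-18

Every event lands on a Monday or Saturday (gaps cycle 5, 2, 5).
So the schedule is: every Monday and Saturday.
Next Monday: 1995-12-11.
The following Saturday is 1995-12-16.
Next Monday: 1995-12-18.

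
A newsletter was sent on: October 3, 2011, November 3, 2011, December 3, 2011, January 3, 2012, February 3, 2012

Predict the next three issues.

Gaps: 31, 30, 31, 31 days — not constant. Every event is on the 3rd of the month.
Pattern: the 3rd of each month.
Next: March 2012 → March 3, 2012.
April 2012: April 3, 2012.
May 2012: May 3, 2012.

March 3, 2012; April 3, 2012; May 3, 2012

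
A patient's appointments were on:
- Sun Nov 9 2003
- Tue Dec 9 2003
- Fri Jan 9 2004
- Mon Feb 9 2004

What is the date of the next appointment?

The day-of-month is always 9 (30, 31, 31 days between events).
So this recurs on the 9th of each month.
Next: March 2004 → Tue Mar 9 2004.

Tue Mar 9 2004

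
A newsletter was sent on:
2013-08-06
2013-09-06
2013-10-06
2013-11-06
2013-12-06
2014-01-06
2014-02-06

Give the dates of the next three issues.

Each date is the 6th; the gaps (31, 30, 31, 30, 31, 31) track the month lengths.
The rule is the 6th of each month.
March 2014: 2014-03-06.
Next: April 2014 → 2014-04-06.
Next: May 2014 → 2014-05-06.

2014-03-06, 2014-04-06, 2014-05-06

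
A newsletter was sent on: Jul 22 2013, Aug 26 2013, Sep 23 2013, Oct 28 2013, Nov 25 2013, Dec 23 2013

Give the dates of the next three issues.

Jan 27 2014, Feb 24 2014, Mar 24 2014

All dates are Mondays, 35, 28, 35, 28, 28 days apart.
Specifically, the 4th Monday of each month.
January 2014 — 4th Monday is Jan 27 2014.
4th Monday of February 2014: Feb 24 2014.
March 2014 — 4th Monday is Mar 24 2014.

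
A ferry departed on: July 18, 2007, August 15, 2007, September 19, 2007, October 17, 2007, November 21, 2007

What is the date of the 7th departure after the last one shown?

June 18, 2008

These are Wednesdays at 28- or 35-day spacing (28, 35, 28, 35).
The pattern: 3rd Wednesday of the month.
3rd Wednesday of December 2007: December 19, 2007.
3rd Wednesday of January 2008: January 16, 2008.
3rd Wednesday of February 2008: February 20, 2008.
March 2008 — 3rd Wednesday is March 19, 2008.
April 2008 — 3rd Wednesday is April 16, 2008.
May 2008 — 3rd Wednesday is May 21, 2008.
3rd Wednesday of June 2008: June 18, 2008.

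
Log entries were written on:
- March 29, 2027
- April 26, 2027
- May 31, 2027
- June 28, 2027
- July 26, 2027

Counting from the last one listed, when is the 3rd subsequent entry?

Every date is a Monday; gaps 28, 35, 28, 28 days.
Each is the last Monday of its month (at least one falls on the 29th or later, ruling out '4th Monday').
Last Monday of August 2027: August 30, 2027.
Last Monday of September 2027: September 27, 2027.
October 2027 ends with Monday October 25, 2027.

October 25, 2027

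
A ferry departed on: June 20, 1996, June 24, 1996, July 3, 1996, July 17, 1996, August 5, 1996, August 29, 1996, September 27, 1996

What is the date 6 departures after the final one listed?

The spacing grows by 5 each time: 4, 9, 14, 19, 24, 29 days.
Next gap: 34 days. September 27, 1996 + 34 days = October 31, 1996.
Next gap: 39 days. October 31, 1996 + 39 days = December 9, 1996.
Next gap: 44 days. December 9, 1996 + 44 days = January 22, 1997.
Next gap: 49 days. January 22, 1997 + 49 days = March 12, 1997.
Next gap: 54 days. March 12, 1997 + 54 days = May 5, 1997.
Next gap: 59 days. May 5, 1997 + 59 days = July 3, 1997.

July 3, 1997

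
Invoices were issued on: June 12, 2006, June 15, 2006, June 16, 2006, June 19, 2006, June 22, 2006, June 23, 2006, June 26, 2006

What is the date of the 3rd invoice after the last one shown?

Every event lands on a Monday or Thursday or Friday (gaps cycle 3, 1, 3, 3, 1, 3).
So the schedule is: every Monday, Thursday and Friday.
Next Thursday: June 29, 2006.
The following Friday is June 30, 2006.
Next Monday: July 3, 2006.

July 3, 2006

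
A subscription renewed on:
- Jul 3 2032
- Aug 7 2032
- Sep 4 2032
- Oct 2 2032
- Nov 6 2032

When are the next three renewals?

Dec 4 2032, Jan 1 2033, Feb 5 2033

These are Saturdays at 28- or 35-day spacing (35, 28, 28, 35).
The pattern: 1st Saturday of the month.
December 2032 — 1st Saturday is Dec 4 2032.
1st Saturday of January 2033: Jan 1 2033.
February 2033 — 1st Saturday is Feb 5 2033.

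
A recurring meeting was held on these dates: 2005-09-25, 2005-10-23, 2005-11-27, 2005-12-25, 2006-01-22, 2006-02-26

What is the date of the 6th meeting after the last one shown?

2006-08-27

All dates are Sundays, 28, 35, 28, 28, 35 days apart.
Specifically, the 4th Sunday of each month.
4th Sunday of March 2006: 2006-03-26.
April 2006 — 4th Sunday is 2006-04-23.
May 2006 — 4th Sunday is 2006-05-28.
June 2006 — 4th Sunday is 2006-06-25.
4th Sunday of July 2006: 2006-07-23.
August 2006 — 4th Sunday is 2006-08-27.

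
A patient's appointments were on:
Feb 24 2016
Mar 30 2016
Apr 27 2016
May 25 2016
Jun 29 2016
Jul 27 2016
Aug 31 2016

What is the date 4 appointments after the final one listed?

These are Wednesdays with 35, 28, 28, 35, 28, 35-day gaps.
Each is the final Wednesday of its month — Mar 30 2016 is past the 28th, so '4th Wednesday' doesn't fit.
September 2016 ends with Wednesday Sep 28 2016.
Last Wednesday of October 2016: Oct 26 2016.
Last Wednesday of November 2016: Nov 30 2016.
Last Wednesday of December 2016: Dec 28 2016.

Dec 28 2016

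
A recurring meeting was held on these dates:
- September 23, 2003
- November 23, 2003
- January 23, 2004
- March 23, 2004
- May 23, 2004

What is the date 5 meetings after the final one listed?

March 23, 2005

Each date is the 23rd; the gaps (61, 61, 60, 61) track the month lengths.
The rule is the 23rd of every 2 months.
Next: July 2004 → July 23, 2004.
Next: September 2004 → September 23, 2004.
November 2004: November 23, 2004.
Next: January 2005 → January 23, 2005.
Next: March 2005 → March 23, 2005.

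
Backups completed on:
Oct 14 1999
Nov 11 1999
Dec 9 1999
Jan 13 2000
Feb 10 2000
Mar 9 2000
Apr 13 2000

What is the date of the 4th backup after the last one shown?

Gaps: 28, 28, 35, 28, 28, 35 days — a mix of 28 and 35. Every date is a Thursday.
Each is the 2nd Thursday of its month.
May 2000 — 2nd Thursday is May 11 2000.
June 2000 — 2nd Thursday is Jun 8 2000.
2nd Thursday of July 2000: Jul 13 2000.
2nd Thursday of August 2000: Aug 10 2000.

Aug 10 2000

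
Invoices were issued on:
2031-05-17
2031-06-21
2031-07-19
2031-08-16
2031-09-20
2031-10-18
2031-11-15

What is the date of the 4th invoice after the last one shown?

2032-03-20

All dates are Saturdays, 35, 28, 28, 35, 28, 28 days apart.
Specifically, the 3rd Saturday of each month.
3rd Saturday of December 2031: 2031-12-20.
January 2032 — 3rd Saturday is 2032-01-17.
3rd Saturday of February 2032: 2032-02-21.
3rd Saturday of March 2032: 2032-03-20.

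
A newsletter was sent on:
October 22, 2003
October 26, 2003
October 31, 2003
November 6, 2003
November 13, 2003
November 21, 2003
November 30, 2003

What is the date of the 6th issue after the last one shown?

February 13, 2004

Gaps: 4, 5, 6, 7, 8, 9 days — each gap is 1 larger than the previous one.
Next gap: 10 days. November 30, 2003 + 10 days = December 10, 2003.
Next gap: 11 days. December 10, 2003 + 11 days = December 21, 2003.
Next gap: 12 days. December 21, 2003 + 12 days = January 2, 2004.
Next gap: 13 days. January 2, 2004 + 13 days = January 15, 2004.
Next gap: 14 days. January 15, 2004 + 14 days = January 29, 2004.
Next gap: 15 days. January 29, 2004 + 15 days = February 13, 2004.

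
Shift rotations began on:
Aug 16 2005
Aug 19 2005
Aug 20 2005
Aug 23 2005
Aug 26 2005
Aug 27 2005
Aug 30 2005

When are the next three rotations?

Sep 2 2005, Sep 3 2005, Sep 6 2005

Gaps: 3, 1, 3, 3, 1, 3 days — not constant, but cyclic with period 3.
The events fall on every Tuesday, Friday and Saturday.
Next Friday: Sep 2 2005.
Next Saturday: Sep 3 2005.
The following Tuesday is Sep 6 2005.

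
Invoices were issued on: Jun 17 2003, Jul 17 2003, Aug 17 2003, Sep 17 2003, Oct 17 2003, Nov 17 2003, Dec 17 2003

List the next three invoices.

Jan 17 2004, Feb 17 2004, Mar 17 2004

Gaps: 30, 31, 31, 30, 31, 30 days — not constant. Every event is on the 17th of the month.
Pattern: the 17th of each month.
January 2004: Jan 17 2004.
Next: February 2004 → Feb 17 2004.
Next: March 2004 → Mar 17 2004.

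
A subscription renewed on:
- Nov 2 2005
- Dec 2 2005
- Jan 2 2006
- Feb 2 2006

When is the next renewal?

The day-of-month is always 2 (30, 31, 31 days between events).
So this recurs on the 2nd of each month.
March 2006: Mar 2 2006.

Mar 2 2006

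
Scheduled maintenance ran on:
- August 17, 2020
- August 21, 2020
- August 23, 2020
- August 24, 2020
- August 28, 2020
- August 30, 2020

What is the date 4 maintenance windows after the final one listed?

September 7, 2020

Every event lands on a Monday or Friday or Sunday (gaps cycle 4, 2, 1, 4, 2).
So the schedule is: every Monday, Friday and Sunday.
The following Monday is August 31, 2020.
Next Friday: September 4, 2020.
The following Sunday is September 6, 2020.
The following Monday is September 7, 2020.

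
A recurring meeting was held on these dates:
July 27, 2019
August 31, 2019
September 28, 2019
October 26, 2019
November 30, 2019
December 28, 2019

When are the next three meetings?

January 25, 2020; February 29, 2020; March 28, 2020

All Saturdays; the gaps (35, 28, 28, 35, 28) vary with month length.
This is the last Saturday of each month.
January 2020 ends with Saturday January 25, 2020.
Last Saturday of February 2020: February 29, 2020.
March 2020 ends with Saturday March 28, 2020.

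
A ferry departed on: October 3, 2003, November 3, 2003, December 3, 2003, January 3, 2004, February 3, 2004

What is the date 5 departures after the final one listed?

Each date is the 3rd; the gaps (31, 30, 31, 31) track the month lengths.
The rule is the 3rd of each month.
March 2004: March 3, 2004.
April 2004: April 3, 2004.
May 2004: May 3, 2004.
June 2004: June 3, 2004.
July 2004: July 3, 2004.

July 3, 2004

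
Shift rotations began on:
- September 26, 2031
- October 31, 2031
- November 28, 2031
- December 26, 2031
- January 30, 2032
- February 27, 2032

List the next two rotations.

March 26, 2032; April 30, 2032

These are Fridays with 35, 28, 28, 35, 28-day gaps.
Each is the final Friday of its month — October 31, 2031 is past the 28th, so '4th Friday' doesn't fit.
March 2032 ends with Friday March 26, 2032.
April 2032 ends with Friday April 30, 2032.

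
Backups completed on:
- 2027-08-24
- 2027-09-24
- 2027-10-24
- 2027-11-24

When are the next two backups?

2027-12-24, 2028-01-24

The day-of-month is always 24 (31, 30, 31 days between events).
So this recurs on the 24th of each month.
December 2027: 2027-12-24.
January 2028: 2028-01-24.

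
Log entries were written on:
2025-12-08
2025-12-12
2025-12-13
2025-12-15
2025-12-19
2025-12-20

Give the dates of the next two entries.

2025-12-22, 2025-12-26

The gap pattern 4, 1, 2, 4, 1 repeats every 3 events.
These are the Mondays, Fridays and Saturdays of each week.
The following Monday is 2025-12-22.
Next Friday: 2025-12-26.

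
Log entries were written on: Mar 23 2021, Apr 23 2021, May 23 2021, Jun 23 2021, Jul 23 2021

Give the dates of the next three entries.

The day-of-month is always 23 (31, 30, 31, 30 days between events).
So this recurs on the 23rd of each month.
Next: August 2021 → Aug 23 2021.
Next: September 2021 → Sep 23 2021.
Next: October 2021 → Oct 23 2021.

Aug 23 2021, Sep 23 2021, Oct 23 2021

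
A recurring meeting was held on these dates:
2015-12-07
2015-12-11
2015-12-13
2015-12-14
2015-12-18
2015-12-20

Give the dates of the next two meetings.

2015-12-21, 2015-12-25

Every event lands on a Monday or Friday or Sunday (gaps cycle 4, 2, 1, 4, 2).
So the schedule is: every Monday, Friday and Sunday.
The following Monday is 2015-12-21.
Next Friday: 2015-12-25.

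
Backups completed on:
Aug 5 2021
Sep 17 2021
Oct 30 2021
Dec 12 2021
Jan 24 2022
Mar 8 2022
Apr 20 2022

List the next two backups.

The spacing is 43, 43, 43, 43, 43, 43 days — always 43 days.
Apr 20 2022 + 43 days = Jun 2 2022.
Jun 2 2022 + 43 days = Jul 15 2022.

Jun 2 2022, Jul 15 2022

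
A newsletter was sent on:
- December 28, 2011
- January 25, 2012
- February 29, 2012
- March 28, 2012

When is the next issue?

Every date is a Wednesday; gaps 28, 35, 28 days.
Each is the last Wednesday of its month (at least one falls on the 29th or later, ruling out '4th Wednesday').
April 2012 ends with Wednesday April 25, 2012.

April 25, 2012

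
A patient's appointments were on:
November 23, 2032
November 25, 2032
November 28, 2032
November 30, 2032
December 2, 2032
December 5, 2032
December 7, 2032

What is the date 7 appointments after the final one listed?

December 23, 2032

Gaps: 2, 3, 2, 2, 3, 2 days — not constant, but cyclic with period 3.
The events fall on every Tuesday, Thursday and Sunday.
The following Thursday is December 9, 2032.
The following Sunday is December 12, 2032.
Next Tuesday: December 14, 2032.
Next Thursday: December 16, 2032.
Next Sunday: December 19, 2032.
Next Tuesday: December 21, 2032.
Next Thursday: December 23, 2032.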